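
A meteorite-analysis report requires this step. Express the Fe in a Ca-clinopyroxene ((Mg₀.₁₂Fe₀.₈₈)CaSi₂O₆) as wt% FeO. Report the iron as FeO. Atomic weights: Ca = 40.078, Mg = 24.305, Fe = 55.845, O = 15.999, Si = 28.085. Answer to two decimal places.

25.88 wt%

Formula mass = 244.302 g/mol.
0.88 Fe → 0.8800 mol FeO per formula unit; M(FeO) = 71.844, so FeO mass = 63.223 g.
63.223/244.302 × 100 = 25.88 wt%.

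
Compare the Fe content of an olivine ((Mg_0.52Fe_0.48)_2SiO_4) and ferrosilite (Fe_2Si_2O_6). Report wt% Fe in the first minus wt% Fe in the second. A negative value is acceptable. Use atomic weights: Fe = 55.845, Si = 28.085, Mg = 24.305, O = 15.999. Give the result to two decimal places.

-10.97 percentage points

Fe in (Mg_0.52Fe_0.48)_2SiO_4: molar mass 170.969 g/mol; 0.96×55.845 = 53.611 g → 31.36 wt%.
Fe in Fe_2Si_2O_6: molar mass 263.854 g/mol; 2×55.845 = 111.690 g → 42.33 wt%.
Difference = 31.36 − 42.33 = -10.97 percentage points.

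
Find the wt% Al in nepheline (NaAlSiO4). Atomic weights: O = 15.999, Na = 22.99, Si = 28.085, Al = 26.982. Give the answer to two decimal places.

Molar mass of NaAlSiO4: 1×22.99 + 1×26.982 + 1×28.085 + 4×15.999 = 142.053 g/mol.
Mass of Al per formula unit: 1 × 26.982 = 26.982 g.
Weight fraction Al = 26.982 / 142.053 = 0.1899.

18.99 weight percent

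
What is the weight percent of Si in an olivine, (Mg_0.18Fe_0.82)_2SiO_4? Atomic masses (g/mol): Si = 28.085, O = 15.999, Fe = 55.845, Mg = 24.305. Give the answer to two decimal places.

Formula mass = 0.36·24.305 + 1.64·55.845 + 1·28.085 + 4·15.999 = 192.417 g/mol, of which 28.085 g is Si.
So Si makes up 28.085/192.417 = 0.1460 of the mass, i.e. 14.60%.

14.60 wt%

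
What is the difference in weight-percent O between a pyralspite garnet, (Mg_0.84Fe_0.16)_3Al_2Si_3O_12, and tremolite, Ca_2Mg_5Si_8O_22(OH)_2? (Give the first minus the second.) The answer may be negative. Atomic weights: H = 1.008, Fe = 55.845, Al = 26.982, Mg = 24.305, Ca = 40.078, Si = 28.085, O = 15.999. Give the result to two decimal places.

M((Mg_0.84Fe_0.16)_3Al_2Si_3O_12) = 418.261 g/mol, so wt% O = 191.988/418.261 × 100 = 45.90%.
M(Ca_2Mg_5Si_8O_22(OH)_2) = 812.353 g/mol, so wt% O = 383.976/812.353 × 100 = 47.27%.
45.90 − 47.27 = -1.37 pp.

-1.37 percentage points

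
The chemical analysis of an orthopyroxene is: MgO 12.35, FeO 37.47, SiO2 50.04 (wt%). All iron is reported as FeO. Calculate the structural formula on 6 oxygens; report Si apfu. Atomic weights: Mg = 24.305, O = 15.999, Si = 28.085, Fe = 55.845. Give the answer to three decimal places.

2.004 Si apfu

MgO: 12.35/40.304 = 0.30642 mol → 0.30642 mol Mg, 0.30642 mol O.
FeO: 37.47/71.844 = 0.52155 mol → 0.52155 mol Fe, 0.52155 mol O.
SiO2: 50.04/60.083 = 0.83285 mol → 0.83285 mol Si, 1.66570 mol O.
Total oxygen = 2.49367 mol. Normalization factor = 6/2.49367 = 2.40609.
Si per 6 O = 0.83285 × 2.40609 = 2.004.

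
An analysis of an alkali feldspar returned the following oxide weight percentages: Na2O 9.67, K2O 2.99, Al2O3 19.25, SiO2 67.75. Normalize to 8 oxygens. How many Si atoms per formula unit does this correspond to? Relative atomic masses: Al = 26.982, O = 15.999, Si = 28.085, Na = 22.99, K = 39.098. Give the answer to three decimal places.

2.998 Si apfu

9.67 wt% Na2O ÷ 61.979 g/mol = 0.15602 mol, giving 0.31204 Na and 0.15602 O.
2.99 wt% K2O ÷ 94.195 g/mol = 0.03174 mol, giving 0.06348 K and 0.03174 O.
19.25 wt% Al2O3 ÷ 101.961 g/mol = 0.18880 mol, giving 0.37760 Al and 0.56640 O.
67.75 wt% SiO2 ÷ 60.083 g/mol = 1.12761 mol, giving 1.12761 Si and 2.25522 O.
Oxygen sums to 3.00938; scaling by 8/3.00938 = 2.65835 puts the formula on 8 O.
Si: 1.12761 × 2.65835 = 2.998 atoms per formula unit.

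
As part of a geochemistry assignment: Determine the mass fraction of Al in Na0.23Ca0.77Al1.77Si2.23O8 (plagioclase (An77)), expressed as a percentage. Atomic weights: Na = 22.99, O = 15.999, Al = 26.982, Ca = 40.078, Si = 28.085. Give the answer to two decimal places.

Molar mass of Na0.23Ca0.77Al1.77Si2.23O8: 0.23*22.99 + 0.77*40.078 + 1.77*26.982 + 2.23*28.085 + 8*15.999 = 274.527 g/mol.
Mass of Al per formula unit: 1.77 × 26.982 = 47.758 g.
Weight fraction Al = 47.758 / 274.527 = 0.1740.

17.40 mass %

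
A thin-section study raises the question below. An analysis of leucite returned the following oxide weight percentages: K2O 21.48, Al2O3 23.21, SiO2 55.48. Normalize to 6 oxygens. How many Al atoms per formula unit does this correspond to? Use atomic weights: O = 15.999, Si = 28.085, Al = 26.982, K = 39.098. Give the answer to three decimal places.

0.991 Al apfu

K2O: 21.48/94.195 = 0.22804 mol → 0.45608 mol K, 0.22804 mol O.
Al2O3: 23.21/101.961 = 0.22764 mol → 0.45528 mol Al, 0.68292 mol O.
SiO2: 55.48/60.083 = 0.92339 mol → 0.92339 mol Si, 1.84678 mol O.
Total oxygen = 2.75774 mol. Normalization factor = 6/2.75774 = 2.17569.
Al per 6 O = 0.45528 × 2.17569 = 0.991.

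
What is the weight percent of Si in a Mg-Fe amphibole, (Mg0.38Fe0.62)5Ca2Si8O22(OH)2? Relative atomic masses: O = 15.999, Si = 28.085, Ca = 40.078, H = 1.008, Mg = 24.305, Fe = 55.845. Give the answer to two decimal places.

M((Mg0.38Fe0.62)5Ca2Si8O22(OH)2) = 910.127 g/mol.
Si contributes 8 × 28.085 = 224.680 g per mole.
224.680/910.127 = 0.2469 → 24.69%.

24.69 mass %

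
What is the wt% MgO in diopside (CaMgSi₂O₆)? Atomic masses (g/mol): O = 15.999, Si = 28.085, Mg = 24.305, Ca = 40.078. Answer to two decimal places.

Formula mass = 216.547 g/mol.
1 Mg → 1.0000 mol MgO per formula unit; M(MgO) = 40.304, so MgO mass = 40.304 g.
40.304/216.547 × 100 = 18.61 wt%.

18.61 wt%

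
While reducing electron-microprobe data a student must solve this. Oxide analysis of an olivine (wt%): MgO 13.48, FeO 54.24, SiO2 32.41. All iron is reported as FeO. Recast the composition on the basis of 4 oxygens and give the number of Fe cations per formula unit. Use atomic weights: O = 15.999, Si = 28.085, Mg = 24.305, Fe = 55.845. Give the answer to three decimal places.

13.48 wt% MgO ÷ 40.304 g/mol = 0.33446 mol, giving 0.33446 Mg and 0.33446 O.
54.24 wt% FeO ÷ 71.844 g/mol = 0.75497 mol, giving 0.75497 Fe and 0.75497 O.
32.41 wt% SiO2 ÷ 60.083 g/mol = 0.53942 mol, giving 0.53942 Si and 1.07884 O.
Oxygen sums to 2.16827; scaling by 4/2.16827 = 1.84479 puts the formula on 4 O.
Fe: 0.75497 × 1.84479 = 1.393 atoms per formula unit.

1.393 Fe apfu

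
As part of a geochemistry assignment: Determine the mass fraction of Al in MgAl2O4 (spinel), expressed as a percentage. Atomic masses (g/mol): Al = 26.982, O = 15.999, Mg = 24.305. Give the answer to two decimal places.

37.93 weight percent

M(MgAl2O4) = 142.265 g/mol.
Al contributes 2 × 26.982 = 53.964 g per mole.
53.964/142.265 = 0.3793 → 37.93%.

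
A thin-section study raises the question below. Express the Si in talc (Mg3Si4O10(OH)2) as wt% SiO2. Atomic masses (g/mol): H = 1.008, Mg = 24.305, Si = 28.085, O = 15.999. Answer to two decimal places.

Molar mass of Mg3Si4O10(OH)2 = 3*24.305 + 4*28.085 + 12*15.999 + 2*1.008 = 379.259 g/mol.
Each formula unit contains 4 Si, equivalent to 4/1 = 4.0000 mol SiO2.
M(SiO2) = 1×28.085 + 2×15.999 = 60.083 g/mol.
Mass of SiO2 per formula unit = 4.0000 × 60.083 = 240.332 g.
SiO2 wt% = 240.332 / 379.259 × 100 = 63.37%.

63.37 wt%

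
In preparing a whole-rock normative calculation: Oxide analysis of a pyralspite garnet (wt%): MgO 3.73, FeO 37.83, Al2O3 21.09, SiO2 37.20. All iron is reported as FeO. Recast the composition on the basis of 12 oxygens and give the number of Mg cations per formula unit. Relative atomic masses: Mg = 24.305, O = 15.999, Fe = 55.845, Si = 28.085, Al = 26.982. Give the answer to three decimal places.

0.448 Mg apfu

MgO (M=40.304): mol = 0.09255; Mg = 0.09255, O = 0.09255.
FeO (M=71.844): mol = 0.52656; Fe = 0.52656, O = 0.52656.
Al2O3 (M=101.961): mol = 0.20684; Al = 0.41368, O = 0.62052.
SiO2 (M=60.083): mol = 0.61914; Si = 0.61914, O = 1.23828.
ΣO = 2.47791; factor = 12/ΣO = 4.84279.
Mg apfu = 0.09255 × 4.84279 = 0.448.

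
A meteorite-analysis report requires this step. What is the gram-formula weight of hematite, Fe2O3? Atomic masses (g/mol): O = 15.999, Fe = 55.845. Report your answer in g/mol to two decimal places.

Fe: 2 × 55.845 = 111.6900
O: 3 × 15.999 = 47.9970
Summing the contributions gives the formula mass.

159.69 g/mol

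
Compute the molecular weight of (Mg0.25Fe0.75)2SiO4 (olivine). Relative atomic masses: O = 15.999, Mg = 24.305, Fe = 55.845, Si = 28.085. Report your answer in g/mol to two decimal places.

The formula mass is the sum 0.50·24.305 + 1.50·55.845 + 1·28.085 + 4·15.999.

188.00 g/mol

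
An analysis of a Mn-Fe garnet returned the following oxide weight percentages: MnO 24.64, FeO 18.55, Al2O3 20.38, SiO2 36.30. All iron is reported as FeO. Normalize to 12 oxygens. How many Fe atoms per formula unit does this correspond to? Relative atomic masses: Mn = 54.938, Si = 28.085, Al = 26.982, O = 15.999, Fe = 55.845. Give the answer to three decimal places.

1.284 Fe apfu

MnO (M=70.937): mol = 0.34735; Mn = 0.34735, O = 0.34735.
FeO (M=71.844): mol = 0.25820; Fe = 0.25820, O = 0.25820.
Al2O3 (M=101.961): mol = 0.19988; Al = 0.39976, O = 0.59964.
SiO2 (M=60.083): mol = 0.60416; Si = 0.60416, O = 1.20832.
ΣO = 2.41351; factor = 12/ΣO = 4.97201.
Fe apfu = 0.25820 × 4.97201 = 1.284.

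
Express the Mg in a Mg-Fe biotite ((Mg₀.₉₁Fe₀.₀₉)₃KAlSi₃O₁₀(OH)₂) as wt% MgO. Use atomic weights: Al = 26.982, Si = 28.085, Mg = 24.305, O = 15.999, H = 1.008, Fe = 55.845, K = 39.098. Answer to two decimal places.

25.84 wt%

Molar mass of (Mg₀.₉₁Fe₀.₀₉)₃KAlSi₃O₁₀(OH)₂ = 2.73·24.305 + 0.27·55.845 + 1·39.098 + 1·26.982 + 3·28.085 + 12·15.999 + 2·1.008 = 425.770 g/mol.
Each formula unit contains 2.73 Mg, equivalent to 2.73/1 = 2.7300 mol MgO.
M(MgO) = 1×24.305 + 1×15.999 = 40.304 g/mol.
Mass of MgO per formula unit = 2.7300 × 40.304 = 110.030 g.
MgO wt% = 110.030 / 425.770 × 100 = 25.84%.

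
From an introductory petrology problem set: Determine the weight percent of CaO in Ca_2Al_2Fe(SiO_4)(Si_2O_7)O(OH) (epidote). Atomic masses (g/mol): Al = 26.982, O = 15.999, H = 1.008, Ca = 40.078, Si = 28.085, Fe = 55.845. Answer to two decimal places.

23.21 wt%

Molar mass of Ca_2Al_2Fe(SiO_4)(Si_2O_7)O(OH) = 2·40.078 + 2·26.982 + 1·55.845 + 3·28.085 + 13·15.999 + 1·1.008 = 483.215 g/mol.
Each formula unit contains 2 Ca, equivalent to 2/1 = 2.0000 mol CaO.
M(CaO) = 1×40.078 + 1×15.999 = 56.077 g/mol.
Mass of CaO per formula unit = 2.0000 × 56.077 = 112.154 g.
CaO wt% = 112.154 / 483.215 × 100 = 23.21%.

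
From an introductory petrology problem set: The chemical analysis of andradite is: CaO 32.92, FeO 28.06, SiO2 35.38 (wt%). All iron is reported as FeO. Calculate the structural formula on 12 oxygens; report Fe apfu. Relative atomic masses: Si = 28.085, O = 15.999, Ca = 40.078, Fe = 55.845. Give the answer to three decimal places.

CaO (M=56.077): mol = 0.58705; Ca = 0.58705, O = 0.58705.
FeO (M=71.844): mol = 0.39057; Fe = 0.39057, O = 0.39057.
SiO2 (M=60.083): mol = 0.58885; Si = 0.58885, O = 1.17770.
ΣO = 2.15532; factor = 12/ΣO = 5.56762.
Fe apfu = 0.39057 × 5.56762 = 2.175.

2.175 Fe apfu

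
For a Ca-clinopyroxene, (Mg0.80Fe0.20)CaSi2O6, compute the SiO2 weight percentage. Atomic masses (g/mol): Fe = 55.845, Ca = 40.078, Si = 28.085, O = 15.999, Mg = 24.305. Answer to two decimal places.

53.92 wt%

M((Mg0.80Fe0.20)CaSi2O6) = 222.855 g/mol; M(SiO2) = 60.083 g/mol.
Moles SiO2 per formula unit = 2 Si ÷ 1 = 2.0000.
SiO2 fraction = (2.0000 × 60.083) / 222.855 = 120.166/222.855 = 0.5392.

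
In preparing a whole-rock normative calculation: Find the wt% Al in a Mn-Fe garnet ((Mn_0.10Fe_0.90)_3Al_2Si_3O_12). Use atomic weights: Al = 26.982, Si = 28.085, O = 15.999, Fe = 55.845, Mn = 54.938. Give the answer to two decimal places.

10.85 weight percent

M((Mn_0.10Fe_0.90)_3Al_2Si_3O_12) = 497.470 g/mol.
Al contributes 2 × 26.982 = 53.964 g per mole.
53.964/497.470 = 0.1085 → 10.85%.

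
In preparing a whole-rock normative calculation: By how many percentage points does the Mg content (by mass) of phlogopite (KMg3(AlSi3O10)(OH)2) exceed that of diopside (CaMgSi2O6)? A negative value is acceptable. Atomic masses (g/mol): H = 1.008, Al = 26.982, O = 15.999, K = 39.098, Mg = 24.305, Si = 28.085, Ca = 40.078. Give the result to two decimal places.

Mg in KMg3(AlSi3O10)(OH)2: molar mass 417.254 g/mol; 3×24.305 = 72.915 g → 17.47 wt%.
Mg in CaMgSi2O6: molar mass 216.547 g/mol; 1×24.305 = 24.305 g → 11.22 wt%.
Difference = 17.47 − 11.22 = 6.25 percentage points.

6.25 percentage points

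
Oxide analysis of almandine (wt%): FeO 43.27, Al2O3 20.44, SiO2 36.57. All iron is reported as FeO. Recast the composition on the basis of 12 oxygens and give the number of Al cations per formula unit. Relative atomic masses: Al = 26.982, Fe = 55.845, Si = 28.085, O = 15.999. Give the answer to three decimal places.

FeO (M=71.844): mol = 0.60228; Fe = 0.60228, O = 0.60228.
Al2O3 (M=101.961): mol = 0.20047; Al = 0.40094, O = 0.60141.
SiO2 (M=60.083): mol = 0.60866; Si = 0.60866, O = 1.21732.
ΣO = 2.42101; factor = 12/ΣO = 4.95661.
Al apfu = 0.40094 × 4.95661 = 1.987.

1.987 Al apfu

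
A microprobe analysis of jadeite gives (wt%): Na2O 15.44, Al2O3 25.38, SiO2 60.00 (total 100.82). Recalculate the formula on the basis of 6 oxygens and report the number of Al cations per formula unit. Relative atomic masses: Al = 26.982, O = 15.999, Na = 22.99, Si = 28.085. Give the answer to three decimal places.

Na2O (M=61.979): mol = 0.24912; Na = 0.49824, O = 0.24912.
Al2O3 (M=101.961): mol = 0.24892; Al = 0.49784, O = 0.74676.
SiO2 (M=60.083): mol = 0.99862; Si = 0.99862, O = 1.99724.
ΣO = 2.99312; factor = 6/ΣO = 2.00460.
Al apfu = 0.49784 × 2.00460 = 0.998.

0.998 Al apfu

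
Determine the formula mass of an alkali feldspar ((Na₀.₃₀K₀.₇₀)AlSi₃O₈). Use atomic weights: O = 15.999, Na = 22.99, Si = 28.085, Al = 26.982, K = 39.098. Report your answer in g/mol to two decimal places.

M = 0.30×22.99 + 0.70×39.098 + 1×26.982 + 3×28.085 + 8×15.999

273.49 g/mol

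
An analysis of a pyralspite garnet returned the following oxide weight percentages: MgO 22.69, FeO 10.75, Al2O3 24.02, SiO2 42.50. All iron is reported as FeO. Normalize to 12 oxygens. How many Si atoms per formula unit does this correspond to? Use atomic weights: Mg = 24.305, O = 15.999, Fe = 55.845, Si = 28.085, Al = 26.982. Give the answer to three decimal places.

2.995 Si apfu

MgO: 22.69/40.304 = 0.56297 mol → 0.56297 mol Mg, 0.56297 mol O.
FeO: 10.75/71.844 = 0.14963 mol → 0.14963 mol Fe, 0.14963 mol O.
Al2O3: 24.02/101.961 = 0.23558 mol → 0.47116 mol Al, 0.70674 mol O.
SiO2: 42.50/60.083 = 0.70735 mol → 0.70735 mol Si, 1.41470 mol O.
Total oxygen = 2.83404 mol. Normalization factor = 12/2.83404 = 4.23424.
Si per 12 O = 0.70735 × 4.23424 = 2.995.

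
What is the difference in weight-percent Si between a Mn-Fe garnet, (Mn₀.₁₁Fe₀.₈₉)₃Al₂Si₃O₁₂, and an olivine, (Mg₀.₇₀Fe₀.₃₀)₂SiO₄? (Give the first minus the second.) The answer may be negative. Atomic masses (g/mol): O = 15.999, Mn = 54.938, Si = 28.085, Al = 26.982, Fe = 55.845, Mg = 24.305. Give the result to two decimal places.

First mineral: 84.255 g Si in 497.443 g formula = 16.94 wt% Si.
Second mineral: 28.085 g Si in 159.615 g formula = 17.60 wt% Si.
16.94% − 17.60% gives a difference of -0.66 percentage points.

-0.66 percentage points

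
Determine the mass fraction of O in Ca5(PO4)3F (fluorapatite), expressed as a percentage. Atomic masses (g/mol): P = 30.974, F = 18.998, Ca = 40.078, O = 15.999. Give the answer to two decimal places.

Molar mass of Ca5(PO4)3F: 5·40.078 + 3·30.974 + 12·15.999 + 1·18.998 = 504.298 g/mol.
Mass of O per formula unit: 12 × 15.999 = 191.988 g.
Weight fraction O = 191.988 / 504.298 = 0.3807.

38.07 wt%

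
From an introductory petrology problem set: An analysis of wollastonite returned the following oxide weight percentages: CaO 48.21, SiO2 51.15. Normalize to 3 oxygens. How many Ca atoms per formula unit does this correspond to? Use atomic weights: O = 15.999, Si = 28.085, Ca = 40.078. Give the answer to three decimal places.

CaO: 48.21/56.077 = 0.85971 mol → 0.85971 mol Ca, 0.85971 mol O.
SiO2: 51.15/60.083 = 0.85132 mol → 0.85132 mol Si, 1.70264 mol O.
Total oxygen = 2.56235 mol. Normalization factor = 3/2.56235 = 1.17080.
Ca per 3 O = 0.85971 × 1.17080 = 1.007.

1.007 Ca apfu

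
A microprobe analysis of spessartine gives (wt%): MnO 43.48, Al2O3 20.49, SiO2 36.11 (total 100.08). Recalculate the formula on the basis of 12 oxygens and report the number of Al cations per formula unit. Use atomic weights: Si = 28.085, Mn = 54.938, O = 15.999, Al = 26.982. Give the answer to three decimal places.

1.995 Al apfu

MnO: 43.48/70.937 = 0.61294 mol → 0.61294 mol Mn, 0.61294 mol O.
Al2O3: 20.49/101.961 = 0.20096 mol → 0.40192 mol Al, 0.60288 mol O.
SiO2: 36.11/60.083 = 0.60100 mol → 0.60100 mol Si, 1.20200 mol O.
Total oxygen = 2.41782 mol. Normalization factor = 12/2.41782 = 4.96315.
Al per 12 O = 0.40192 × 4.96315 = 1.995.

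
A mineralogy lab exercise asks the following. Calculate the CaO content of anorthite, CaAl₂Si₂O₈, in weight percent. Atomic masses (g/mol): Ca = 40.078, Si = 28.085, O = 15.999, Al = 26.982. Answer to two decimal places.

Molar mass of CaAl₂Si₂O₈ = 1·40.078 + 2·26.982 + 2·28.085 + 8·15.999 = 278.204 g/mol.
Each formula unit contains 1 Ca, equivalent to 1/1 = 1.0000 mol CaO.
M(CaO) = 1×40.078 + 1×15.999 = 56.077 g/mol.
Mass of CaO per formula unit = 1.0000 × 56.077 = 56.077 g.
CaO wt% = 56.077 / 278.204 × 100 = 20.16%.

20.16 wt%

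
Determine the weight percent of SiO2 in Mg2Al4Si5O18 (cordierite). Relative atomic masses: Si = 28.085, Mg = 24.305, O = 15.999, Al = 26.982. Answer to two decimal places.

M(Mg2Al4Si5O18) = 584.945 g/mol; M(SiO2) = 60.083 g/mol.
Moles SiO2 per formula unit = 5 Si ÷ 1 = 5.0000.
SiO2 fraction = (5.0000 × 60.083) / 584.945 = 300.415/584.945 = 0.5136.

51.36 wt%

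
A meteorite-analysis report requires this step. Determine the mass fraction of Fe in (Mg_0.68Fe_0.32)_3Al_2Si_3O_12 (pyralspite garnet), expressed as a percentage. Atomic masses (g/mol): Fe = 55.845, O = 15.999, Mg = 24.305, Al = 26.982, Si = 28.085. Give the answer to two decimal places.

12.37 wt%

M((Mg_0.68Fe_0.32)_3Al_2Si_3O_12) = 433.400 g/mol.
Fe contributes 0.96 × 55.845 = 53.611 g per mole.
53.611/433.400 = 0.1237 → 12.37%.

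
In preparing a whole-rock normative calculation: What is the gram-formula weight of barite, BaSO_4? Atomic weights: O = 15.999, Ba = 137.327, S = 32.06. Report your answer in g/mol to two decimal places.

The formula mass is the sum 1*137.327 + 1*32.06 + 4*15.999.

233.38 g/mol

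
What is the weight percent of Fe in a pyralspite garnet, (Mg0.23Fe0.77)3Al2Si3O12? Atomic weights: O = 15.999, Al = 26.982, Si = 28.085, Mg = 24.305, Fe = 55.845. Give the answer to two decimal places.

Formula mass = 0.69*24.305 + 2.31*55.845 + 2*26.982 + 3*28.085 + 12*15.999 = 475.979 g/mol, of which 129.002 g is Fe.
So Fe makes up 129.002/475.979 = 0.2710 of the mass, i.e. 27.10%.

27.10 wt%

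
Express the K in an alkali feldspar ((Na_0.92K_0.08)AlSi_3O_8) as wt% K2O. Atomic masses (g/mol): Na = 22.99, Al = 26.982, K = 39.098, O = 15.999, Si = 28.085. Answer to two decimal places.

Formula mass = 263.508 g/mol.
0.08 K → 0.0400 mol K2O per formula unit; M(K2O) = 94.195, so K2O mass = 3.768 g.
3.768/263.508 × 100 = 1.43 wt%.

1.43 wt%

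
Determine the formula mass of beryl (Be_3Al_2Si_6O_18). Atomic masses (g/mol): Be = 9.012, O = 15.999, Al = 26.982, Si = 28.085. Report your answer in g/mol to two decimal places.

M = 3*9.012 + 2*26.982 + 6*28.085 + 18*15.999

537.49 g/mol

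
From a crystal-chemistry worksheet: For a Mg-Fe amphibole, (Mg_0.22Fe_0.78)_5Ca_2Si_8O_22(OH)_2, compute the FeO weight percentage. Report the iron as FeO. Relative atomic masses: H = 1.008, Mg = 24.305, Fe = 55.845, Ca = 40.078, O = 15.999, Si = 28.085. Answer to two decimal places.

Molar mass of (Mg_0.22Fe_0.78)_5Ca_2Si_8O_22(OH)_2 = 1.10*24.305 + 3.90*55.845 + 2*40.078 + 8*28.085 + 24*15.999 + 2*1.008 = 935.359 g/mol.
Each formula unit contains 3.90 Fe, equivalent to 3.90/1 = 3.9000 mol FeO.
M(FeO) = 1×55.845 + 1×15.999 = 71.844 g/mol.
Mass of FeO per formula unit = 3.9000 × 71.844 = 280.192 g.
FeO wt% = 280.192 / 935.359 × 100 = 29.96%.

29.96 wt%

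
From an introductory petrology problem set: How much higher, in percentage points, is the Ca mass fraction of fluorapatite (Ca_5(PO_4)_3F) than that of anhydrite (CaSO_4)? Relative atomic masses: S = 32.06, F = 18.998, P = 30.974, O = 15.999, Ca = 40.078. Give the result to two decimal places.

10.30 percentage points

Ca in Ca_5(PO_4)_3F: molar mass 504.298 g/mol; 5×40.078 = 200.390 g → 39.74 wt%.
Ca in CaSO_4: molar mass 136.134 g/mol; 1×40.078 = 40.078 g → 29.44 wt%.
Difference = 39.74 − 29.44 = 10.30 percentage points.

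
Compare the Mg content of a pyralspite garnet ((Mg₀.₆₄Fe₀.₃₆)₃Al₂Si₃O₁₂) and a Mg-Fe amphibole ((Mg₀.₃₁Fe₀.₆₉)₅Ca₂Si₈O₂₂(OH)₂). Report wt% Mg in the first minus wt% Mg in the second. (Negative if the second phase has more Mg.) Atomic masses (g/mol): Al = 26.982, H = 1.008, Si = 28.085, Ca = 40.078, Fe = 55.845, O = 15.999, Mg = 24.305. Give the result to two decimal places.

First mineral: 46.666 g Mg in 437.185 g formula = 10.67 wt% Mg.
Second mineral: 37.673 g Mg in 921.166 g formula = 4.09 wt% Mg.
10.67% − 4.09% gives a difference of 6.58 percentage points.

6.58 percentage points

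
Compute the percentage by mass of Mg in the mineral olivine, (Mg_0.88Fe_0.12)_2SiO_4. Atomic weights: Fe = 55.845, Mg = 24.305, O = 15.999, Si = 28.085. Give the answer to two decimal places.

M((Mg_0.88Fe_0.12)_2SiO_4) = 148.261 g/mol.
Mg contributes 1.76 × 24.305 = 42.777 g per mole.
42.777/148.261 = 0.2885 → 28.85%.

28.85 mass %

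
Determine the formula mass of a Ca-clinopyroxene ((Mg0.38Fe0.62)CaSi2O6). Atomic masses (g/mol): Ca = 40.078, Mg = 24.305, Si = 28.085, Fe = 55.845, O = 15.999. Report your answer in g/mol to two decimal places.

M = 0.38(24.305) + 0.62(55.845) + 1(40.078) + 2(28.085) + 6(15.999)

236.10 g/mol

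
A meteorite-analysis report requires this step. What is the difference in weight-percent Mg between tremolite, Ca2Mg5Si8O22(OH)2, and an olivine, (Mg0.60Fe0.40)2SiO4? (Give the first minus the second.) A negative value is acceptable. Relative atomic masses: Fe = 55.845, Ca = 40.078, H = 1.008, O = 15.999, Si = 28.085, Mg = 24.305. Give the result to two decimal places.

-2.62 percentage points

Mg in Ca2Mg5Si8O22(OH)2: molar mass 812.353 g/mol; 5×24.305 = 121.525 g → 14.96 wt%.
Mg in (Mg0.60Fe0.40)2SiO4: molar mass 165.923 g/mol; 1.20×24.305 = 29.166 g → 17.58 wt%.
Difference = 14.96 − 17.58 = -2.62 percentage points.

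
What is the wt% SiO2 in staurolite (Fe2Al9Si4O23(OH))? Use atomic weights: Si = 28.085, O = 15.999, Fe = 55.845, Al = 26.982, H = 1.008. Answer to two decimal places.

28.21 wt%

M(Fe2Al9Si4O23(OH)) = 851.852 g/mol; M(SiO2) = 60.083 g/mol.
Moles SiO2 per formula unit = 4 Si ÷ 1 = 4.0000.
SiO2 fraction = (4.0000 × 60.083) / 851.852 = 240.332/851.852 = 0.2821.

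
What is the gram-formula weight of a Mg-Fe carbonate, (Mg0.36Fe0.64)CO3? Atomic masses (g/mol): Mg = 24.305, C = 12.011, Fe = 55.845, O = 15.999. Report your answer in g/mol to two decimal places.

104.50 g/mol

Mg: 0.36 × 24.305 = 8.7498
Fe: 0.64 × 55.845 = 35.7408
C: 1 × 12.011 = 12.0110
O: 3 × 15.999 = 47.9970
Summing the contributions gives the formula mass.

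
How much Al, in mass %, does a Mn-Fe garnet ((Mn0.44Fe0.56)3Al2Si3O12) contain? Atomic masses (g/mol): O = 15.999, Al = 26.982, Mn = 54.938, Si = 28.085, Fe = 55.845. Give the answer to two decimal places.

10.87 mass %

Formula mass = 1.32×54.938 + 1.68×55.845 + 2×26.982 + 3×28.085 + 12×15.999 = 496.545 g/mol, of which 53.964 g is Al.
So Al makes up 53.964/496.545 = 0.1087 of the mass, i.e. 10.87%.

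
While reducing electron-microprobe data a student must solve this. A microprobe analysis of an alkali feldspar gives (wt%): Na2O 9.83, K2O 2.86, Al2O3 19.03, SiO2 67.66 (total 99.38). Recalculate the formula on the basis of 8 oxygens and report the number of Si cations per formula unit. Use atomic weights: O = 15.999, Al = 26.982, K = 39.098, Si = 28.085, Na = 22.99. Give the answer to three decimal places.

3.002 Si apfu

Na2O: 9.83/61.979 = 0.15860 mol → 0.31720 mol Na, 0.15860 mol O.
K2O: 2.86/94.195 = 0.03036 mol → 0.06072 mol K, 0.03036 mol O.
Al2O3: 19.03/101.961 = 0.18664 mol → 0.37328 mol Al, 0.55992 mol O.
SiO2: 67.66/60.083 = 1.12611 mol → 1.12611 mol Si, 2.25222 mol O.
Total oxygen = 3.00110 mol. Normalization factor = 8/3.00110 = 2.66569.
Si per 8 O = 1.12611 × 2.66569 = 3.002.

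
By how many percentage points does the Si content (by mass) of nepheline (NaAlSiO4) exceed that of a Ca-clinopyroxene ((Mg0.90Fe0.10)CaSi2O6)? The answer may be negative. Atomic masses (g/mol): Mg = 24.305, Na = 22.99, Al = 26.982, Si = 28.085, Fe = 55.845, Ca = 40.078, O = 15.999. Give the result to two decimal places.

Si in NaAlSiO4: molar mass 142.053 g/mol; 1×28.085 = 28.085 g → 19.77 wt%.
Si in (Mg0.90Fe0.10)CaSi2O6: molar mass 219.701 g/mol; 2×28.085 = 56.170 g → 25.57 wt%.
Difference = 19.77 − 25.57 = -5.80 percentage points.

-5.80 percentage points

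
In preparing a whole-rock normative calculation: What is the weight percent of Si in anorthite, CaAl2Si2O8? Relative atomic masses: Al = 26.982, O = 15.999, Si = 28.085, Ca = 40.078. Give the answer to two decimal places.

M(CaAl2Si2O8) = 278.204 g/mol.
Si contributes 2 × 28.085 = 56.170 g per mole.
56.170/278.204 = 0.2019 → 20.19%.

20.19 weight percent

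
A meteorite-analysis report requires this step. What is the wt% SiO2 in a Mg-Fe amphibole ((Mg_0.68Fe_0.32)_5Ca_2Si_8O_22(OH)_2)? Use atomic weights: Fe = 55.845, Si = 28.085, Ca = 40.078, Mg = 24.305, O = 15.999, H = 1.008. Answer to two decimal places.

Formula mass = 862.817 g/mol.
8 Si → 8.0000 mol SiO2 per formula unit; M(SiO2) = 60.083, so SiO2 mass = 480.664 g.
480.664/862.817 × 100 = 55.71 wt%.

55.71 wt%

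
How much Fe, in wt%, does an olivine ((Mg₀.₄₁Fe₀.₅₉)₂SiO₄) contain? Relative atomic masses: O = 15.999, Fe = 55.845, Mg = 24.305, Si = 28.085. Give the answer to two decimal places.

M((Mg₀.₄₁Fe₀.₅₉)₂SiO₄) = 177.908 g/mol.
Fe contributes 1.18 × 55.845 = 65.897 g per mole.
65.897/177.908 = 0.3704 → 37.04%.

37.04 wt%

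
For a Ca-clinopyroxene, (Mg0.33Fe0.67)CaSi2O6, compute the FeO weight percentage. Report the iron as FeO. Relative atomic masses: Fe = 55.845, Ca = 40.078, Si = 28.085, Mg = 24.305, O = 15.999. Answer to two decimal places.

M((Mg0.33Fe0.67)CaSi2O6) = 237.679 g/mol; M(FeO) = 71.844 g/mol.
Moles FeO per formula unit = 0.67 Fe ÷ 1 = 0.6700.
FeO fraction = (0.6700 × 71.844) / 237.679 = 48.135/237.679 = 0.2025.

20.25 wt%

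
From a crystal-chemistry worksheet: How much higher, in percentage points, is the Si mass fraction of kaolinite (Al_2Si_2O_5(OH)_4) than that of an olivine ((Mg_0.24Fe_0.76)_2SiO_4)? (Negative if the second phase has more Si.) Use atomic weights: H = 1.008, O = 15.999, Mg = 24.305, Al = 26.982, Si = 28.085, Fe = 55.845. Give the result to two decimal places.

6.87 percentage points

First mineral: 56.170 g Si in 258.157 g formula = 21.76 wt% Si.
Second mineral: 28.085 g Si in 188.632 g formula = 14.89 wt% Si.
21.76% − 14.89% gives a difference of 6.87 percentage points.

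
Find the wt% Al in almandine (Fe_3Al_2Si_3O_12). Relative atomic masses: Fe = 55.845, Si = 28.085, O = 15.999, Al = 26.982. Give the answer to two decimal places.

Formula mass = 3·55.845 + 2·26.982 + 3·28.085 + 12·15.999 = 497.742 g/mol, of which 53.964 g is Al.
So Al makes up 53.964/497.742 = 0.1084 of the mass, i.e. 10.84%.

10.84 weight percent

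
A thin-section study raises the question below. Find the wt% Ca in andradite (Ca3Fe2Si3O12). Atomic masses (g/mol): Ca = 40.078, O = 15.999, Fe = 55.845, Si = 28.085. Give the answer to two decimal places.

Molar mass of Ca3Fe2Si3O12: 3×40.078 + 2×55.845 + 3×28.085 + 12×15.999 = 508.167 g/mol.
Mass of Ca per formula unit: 3 × 40.078 = 120.234 g.
Weight fraction Ca = 120.234 / 508.167 = 0.2366.

23.66 weight percent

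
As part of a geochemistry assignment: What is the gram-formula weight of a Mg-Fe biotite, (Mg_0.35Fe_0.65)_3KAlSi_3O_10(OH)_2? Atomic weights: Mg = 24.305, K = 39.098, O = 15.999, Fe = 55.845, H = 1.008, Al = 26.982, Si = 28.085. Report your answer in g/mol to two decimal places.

478.76 g/mol

M = 1.05(24.305) + 1.95(55.845) + 1(39.098) + 1(26.982) + 3(28.085) + 12(15.999) + 2(1.008)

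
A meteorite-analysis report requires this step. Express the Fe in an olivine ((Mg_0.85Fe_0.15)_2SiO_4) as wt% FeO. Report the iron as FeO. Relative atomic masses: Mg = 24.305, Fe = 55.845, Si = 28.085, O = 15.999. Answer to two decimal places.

14.35 wt%

Molar mass of (Mg_0.85Fe_0.15)_2SiO_4 = 1.70·24.305 + 0.30·55.845 + 1·28.085 + 4·15.999 = 150.153 g/mol.
Each formula unit contains 0.30 Fe, equivalent to 0.30/1 = 0.3000 mol FeO.
M(FeO) = 1×55.845 + 1×15.999 = 71.844 g/mol.
Mass of FeO per formula unit = 0.3000 × 71.844 = 21.553 g.
FeO wt% = 21.553 / 150.153 × 100 = 14.35%.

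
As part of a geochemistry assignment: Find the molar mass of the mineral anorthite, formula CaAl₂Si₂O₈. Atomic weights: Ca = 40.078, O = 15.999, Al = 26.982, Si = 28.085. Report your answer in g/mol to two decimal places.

278.20 g/mol

Ca: 1 × 40.078 = 40.0780
Al: 2 × 26.982 = 53.9640
Si: 2 × 28.085 = 56.1700
O: 8 × 15.999 = 127.9920
Summing the contributions gives the formula mass.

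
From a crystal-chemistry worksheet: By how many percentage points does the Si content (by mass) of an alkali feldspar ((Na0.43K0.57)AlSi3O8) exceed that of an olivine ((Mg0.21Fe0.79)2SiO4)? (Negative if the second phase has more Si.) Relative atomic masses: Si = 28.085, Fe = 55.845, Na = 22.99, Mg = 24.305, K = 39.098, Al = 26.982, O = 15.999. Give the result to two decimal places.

First mineral: 84.255 g Si in 271.401 g formula = 31.04 wt% Si.
Second mineral: 28.085 g Si in 190.524 g formula = 14.74 wt% Si.
31.04% − 14.74% gives a difference of 16.30 percentage points.

16.30 percentage points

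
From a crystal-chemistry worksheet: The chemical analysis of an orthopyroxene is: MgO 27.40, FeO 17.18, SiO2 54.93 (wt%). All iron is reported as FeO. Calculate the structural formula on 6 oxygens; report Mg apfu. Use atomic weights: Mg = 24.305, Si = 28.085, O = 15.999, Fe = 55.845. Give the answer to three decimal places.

1.485 Mg apfu

MgO: 27.40/40.304 = 0.67983 mol → 0.67983 mol Mg, 0.67983 mol O.
FeO: 17.18/71.844 = 0.23913 mol → 0.23913 mol Fe, 0.23913 mol O.
SiO2: 54.93/60.083 = 0.91424 mol → 0.91424 mol Si, 1.82848 mol O.
Total oxygen = 2.74744 mol. Normalization factor = 6/2.74744 = 2.18385.
Mg per 6 O = 0.67983 × 2.18385 = 1.485.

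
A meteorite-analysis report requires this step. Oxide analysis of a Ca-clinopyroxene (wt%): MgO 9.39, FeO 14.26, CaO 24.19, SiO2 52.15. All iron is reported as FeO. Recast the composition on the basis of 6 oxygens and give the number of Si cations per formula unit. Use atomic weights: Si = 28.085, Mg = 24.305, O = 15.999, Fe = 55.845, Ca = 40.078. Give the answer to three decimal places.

2.004 Si apfu

MgO: 9.39/40.304 = 0.23298 mol → 0.23298 mol Mg, 0.23298 mol O.
FeO: 14.26/71.844 = 0.19849 mol → 0.19849 mol Fe, 0.19849 mol O.
CaO: 24.19/56.077 = 0.43137 mol → 0.43137 mol Ca, 0.43137 mol O.
SiO2: 52.15/60.083 = 0.86797 mol → 0.86797 mol Si, 1.73594 mol O.
Total oxygen = 2.59878 mol. Normalization factor = 6/2.59878 = 2.30878.
Si per 6 O = 0.86797 × 2.30878 = 2.004.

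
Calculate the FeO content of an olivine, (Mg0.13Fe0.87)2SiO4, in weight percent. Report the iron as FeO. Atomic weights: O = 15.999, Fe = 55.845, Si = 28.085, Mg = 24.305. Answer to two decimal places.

63.92 wt%

M((Mg0.13Fe0.87)2SiO4) = 195.571 g/mol; M(FeO) = 71.844 g/mol.
Moles FeO per formula unit = 1.74 Fe ÷ 1 = 1.7400.
FeO fraction = (1.7400 × 71.844) / 195.571 = 125.009/195.571 = 0.6392.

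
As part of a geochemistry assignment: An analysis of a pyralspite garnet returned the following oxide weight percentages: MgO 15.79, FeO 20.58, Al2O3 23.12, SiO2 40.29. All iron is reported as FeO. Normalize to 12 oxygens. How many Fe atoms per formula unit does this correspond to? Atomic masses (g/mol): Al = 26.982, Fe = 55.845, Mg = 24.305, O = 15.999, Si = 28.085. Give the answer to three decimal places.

MgO (M=40.304): mol = 0.39177; Mg = 0.39177, O = 0.39177.
FeO (M=71.844): mol = 0.28645; Fe = 0.28645, O = 0.28645.
Al2O3 (M=101.961): mol = 0.22675; Al = 0.45350, O = 0.68025.
SiO2 (M=60.083): mol = 0.67057; Si = 0.67057, O = 1.34114.
ΣO = 2.69961; factor = 12/ΣO = 4.44509.
Fe apfu = 0.28645 × 4.44509 = 1.273.

1.273 Fe apfu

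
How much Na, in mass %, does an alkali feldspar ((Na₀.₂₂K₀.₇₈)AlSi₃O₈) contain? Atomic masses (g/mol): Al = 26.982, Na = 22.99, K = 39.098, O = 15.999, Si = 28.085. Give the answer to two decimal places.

Formula mass = 0.22*22.99 + 0.78*39.098 + 1*26.982 + 3*28.085 + 8*15.999 = 274.783 g/mol, of which 5.058 g is Na.
So Na makes up 5.058/274.783 = 0.0184 of the mass, i.e. 1.84%.

1.84 mass %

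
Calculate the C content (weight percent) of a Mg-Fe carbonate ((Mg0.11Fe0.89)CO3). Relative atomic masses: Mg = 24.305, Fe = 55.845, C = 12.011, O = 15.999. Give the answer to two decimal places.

10.69 weight percent

Molar mass of (Mg0.11Fe0.89)CO3: 0.11·24.305 + 0.89·55.845 + 1·12.011 + 3·15.999 = 112.384 g/mol.
Mass of C per formula unit: 1 × 12.011 = 12.011 g.
Weight fraction C = 12.011 / 112.384 = 0.1069.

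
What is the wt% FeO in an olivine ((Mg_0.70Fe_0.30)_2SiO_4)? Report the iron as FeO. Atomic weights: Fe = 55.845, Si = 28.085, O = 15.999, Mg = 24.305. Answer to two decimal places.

27.01 wt%

Molar mass of (Mg_0.70Fe_0.30)_2SiO_4 = 1.40*24.305 + 0.60*55.845 + 1*28.085 + 4*15.999 = 159.615 g/mol.
Each formula unit contains 0.60 Fe, equivalent to 0.60/1 = 0.6000 mol FeO.
M(FeO) = 1×55.845 + 1×15.999 = 71.844 g/mol.
Mass of FeO per formula unit = 0.6000 × 71.844 = 43.106 g.
FeO wt% = 43.106 / 159.615 × 100 = 27.01%.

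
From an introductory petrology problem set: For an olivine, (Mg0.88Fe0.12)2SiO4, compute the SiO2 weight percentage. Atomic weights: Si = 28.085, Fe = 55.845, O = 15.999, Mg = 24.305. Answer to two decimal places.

40.53 wt%

Formula mass = 148.261 g/mol.
1 Si → 1.0000 mol SiO2 per formula unit; M(SiO2) = 60.083, so SiO2 mass = 60.083 g.
60.083/148.261 × 100 = 40.53 wt%.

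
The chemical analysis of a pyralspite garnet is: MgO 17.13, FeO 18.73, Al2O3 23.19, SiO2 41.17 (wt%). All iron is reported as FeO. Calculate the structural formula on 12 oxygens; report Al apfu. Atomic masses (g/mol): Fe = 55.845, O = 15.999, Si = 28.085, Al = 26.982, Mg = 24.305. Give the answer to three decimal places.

MgO (M=40.304): mol = 0.42502; Mg = 0.42502, O = 0.42502.
FeO (M=71.844): mol = 0.26070; Fe = 0.26070, O = 0.26070.
Al2O3 (M=101.961): mol = 0.22744; Al = 0.45488, O = 0.68232.
SiO2 (M=60.083): mol = 0.68522; Si = 0.68522, O = 1.37044.
ΣO = 2.73848; factor = 12/ΣO = 4.38199.
Al apfu = 0.45488 × 4.38199 = 1.993.

1.993 Al apfu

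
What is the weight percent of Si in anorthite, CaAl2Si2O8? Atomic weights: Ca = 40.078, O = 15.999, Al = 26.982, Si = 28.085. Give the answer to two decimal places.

Molar mass of CaAl2Si2O8: 1×40.078 + 2×26.982 + 2×28.085 + 8×15.999 = 278.204 g/mol.
Mass of Si per formula unit: 2 × 28.085 = 56.170 g.
Weight fraction Si = 56.170 / 278.204 = 0.2019.

20.19 wt%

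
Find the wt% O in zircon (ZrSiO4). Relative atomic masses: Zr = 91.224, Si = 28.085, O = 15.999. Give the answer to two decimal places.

34.91 mass %

M(ZrSiO4) = 183.305 g/mol.
O contributes 4 × 15.999 = 63.996 g per mole.
63.996/183.305 = 0.3491 → 34.91%.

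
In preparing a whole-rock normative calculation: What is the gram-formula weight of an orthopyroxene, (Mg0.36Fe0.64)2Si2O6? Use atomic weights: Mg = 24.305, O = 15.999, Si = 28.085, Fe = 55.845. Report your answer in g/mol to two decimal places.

M = 0.72*24.305 + 1.28*55.845 + 2*28.085 + 6*15.999

241.15 g/mol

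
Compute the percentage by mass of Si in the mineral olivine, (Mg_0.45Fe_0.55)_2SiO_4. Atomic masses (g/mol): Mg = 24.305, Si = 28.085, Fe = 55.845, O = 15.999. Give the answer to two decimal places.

16.01 weight percent

Molar mass of (Mg_0.45Fe_0.55)_2SiO_4: 0.90·24.305 + 1.10·55.845 + 1·28.085 + 4·15.999 = 175.385 g/mol.
Mass of Si per formula unit: 1 × 28.085 = 28.085 g.
Weight fraction Si = 28.085 / 175.385 = 0.1601.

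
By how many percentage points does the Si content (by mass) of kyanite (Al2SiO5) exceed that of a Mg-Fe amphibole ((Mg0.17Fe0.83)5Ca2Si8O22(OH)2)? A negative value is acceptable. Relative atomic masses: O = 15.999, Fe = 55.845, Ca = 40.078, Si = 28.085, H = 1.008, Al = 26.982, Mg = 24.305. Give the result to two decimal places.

Si in Al2SiO5: molar mass 162.044 g/mol; 1×28.085 = 28.085 g → 17.33 wt%.
Si in (Mg0.17Fe0.83)5Ca2Si8O22(OH)2: molar mass 943.244 g/mol; 8×28.085 = 224.680 g → 23.82 wt%.
Difference = 17.33 − 23.82 = -6.49 percentage points.

-6.49 percentage points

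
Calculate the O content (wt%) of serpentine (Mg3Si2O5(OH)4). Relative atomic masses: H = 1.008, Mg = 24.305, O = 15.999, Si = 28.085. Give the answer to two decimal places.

51.96 wt%

Molar mass of Mg3Si2O5(OH)4: 3×24.305 + 2×28.085 + 9×15.999 + 4×1.008 = 277.108 g/mol.
Mass of O per formula unit: 9 × 15.999 = 143.991 g.
Weight fraction O = 143.991 / 277.108 = 0.5196.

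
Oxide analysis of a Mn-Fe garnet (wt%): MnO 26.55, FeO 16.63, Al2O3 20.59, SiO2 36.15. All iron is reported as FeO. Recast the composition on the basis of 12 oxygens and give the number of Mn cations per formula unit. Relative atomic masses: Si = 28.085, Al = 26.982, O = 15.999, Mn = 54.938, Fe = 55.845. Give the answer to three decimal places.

1.860 Mn apfu

26.55 wt% MnO ÷ 70.937 g/mol = 0.37428 mol, giving 0.37428 Mn and 0.37428 O.
16.63 wt% FeO ÷ 71.844 g/mol = 0.23147 mol, giving 0.23147 Fe and 0.23147 O.
20.59 wt% Al2O3 ÷ 101.961 g/mol = 0.20194 mol, giving 0.40388 Al and 0.60582 O.
36.15 wt% SiO2 ÷ 60.083 g/mol = 0.60167 mol, giving 0.60167 Si and 1.20334 O.
Oxygen sums to 2.41491; scaling by 12/2.41491 = 4.96913 puts the formula on 12 O.
Mn: 0.37428 × 4.96913 = 1.860 atoms per formula unit.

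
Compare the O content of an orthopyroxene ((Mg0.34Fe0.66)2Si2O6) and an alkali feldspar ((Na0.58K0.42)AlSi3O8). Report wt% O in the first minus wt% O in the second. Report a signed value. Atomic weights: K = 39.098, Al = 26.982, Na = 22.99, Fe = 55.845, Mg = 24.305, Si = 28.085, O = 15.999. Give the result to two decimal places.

M((Mg0.34Fe0.66)2Si2O6) = 242.407 g/mol, so wt% O = 95.994/242.407 × 100 = 39.60%.
M((Na0.58K0.42)AlSi3O8) = 268.984 g/mol, so wt% O = 127.992/268.984 × 100 = 47.58%.
39.60 − 47.58 = -7.98 pp.

-7.98 percentage points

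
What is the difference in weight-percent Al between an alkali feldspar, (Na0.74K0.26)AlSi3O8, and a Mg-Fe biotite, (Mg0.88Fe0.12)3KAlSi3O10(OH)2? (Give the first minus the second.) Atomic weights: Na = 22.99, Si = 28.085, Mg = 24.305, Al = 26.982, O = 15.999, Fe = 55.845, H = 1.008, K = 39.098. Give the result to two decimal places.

3.83 percentage points

M((Na0.74K0.26)AlSi3O8) = 266.407 g/mol, so wt% Al = 26.982/266.407 × 100 = 10.13%.
M((Mg0.88Fe0.12)3KAlSi3O10(OH)2) = 428.608 g/mol, so wt% Al = 26.982/428.608 × 100 = 6.30%.
10.13 − 6.30 = 3.83 pp.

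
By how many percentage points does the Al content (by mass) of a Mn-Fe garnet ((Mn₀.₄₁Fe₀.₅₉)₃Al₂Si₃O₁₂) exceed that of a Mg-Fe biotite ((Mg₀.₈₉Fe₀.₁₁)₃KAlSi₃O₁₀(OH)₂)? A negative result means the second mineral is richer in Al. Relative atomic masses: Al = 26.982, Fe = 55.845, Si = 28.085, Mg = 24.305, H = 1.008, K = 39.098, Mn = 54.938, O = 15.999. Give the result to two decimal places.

Al in (Mn₀.₄₁Fe₀.₅₉)₃Al₂Si₃O₁₂: molar mass 496.626 g/mol; 2×26.982 = 53.964 g → 10.87 wt%.
Al in (Mg₀.₈₉Fe₀.₁₁)₃KAlSi₃O₁₀(OH)₂: molar mass 427.662 g/mol; 1×26.982 = 26.982 g → 6.31 wt%.
Difference = 10.87 − 6.31 = 4.56 percentage points.

4.56 percentage points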